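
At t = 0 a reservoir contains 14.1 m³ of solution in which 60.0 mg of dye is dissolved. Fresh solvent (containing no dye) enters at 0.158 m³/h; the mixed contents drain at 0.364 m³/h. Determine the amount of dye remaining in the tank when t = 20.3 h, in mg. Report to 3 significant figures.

Total volume: dV/dt = Q_in − Q_out = -0.20600 m³/h, so V(t) = 14.1 − 0.20600 t and V(20.3) = 9.9182 m³.
Species balance (pure solvent in): dm/dt = −Q_out · m/V(t).
Separate: dm/m = −Q_out dt/V(t) ⇒ ln(m/m₀) = −(Q_out/(Q_in−Q_out)) ln(V/V₀).
m = m₀ (V₀/V)^(Q_out/(Q_in−Q_out)) = 60.0 × (14.1/9.9182)^(-1.7670) = 32.224 mg.

32.2 mg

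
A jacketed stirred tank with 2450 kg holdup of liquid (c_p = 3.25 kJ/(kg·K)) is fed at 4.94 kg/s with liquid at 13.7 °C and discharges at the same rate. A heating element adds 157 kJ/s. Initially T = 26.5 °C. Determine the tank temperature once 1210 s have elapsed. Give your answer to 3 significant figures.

23.7 °C

Unsteady energy balance on the tank contents: M c_p dT/dt = ṁ c_p (T_in − T) + 157.
Rearrange: dT/dt = (T_ss − T)/τ with τ = M/ṁ = 495.95 s and T_ss = T_in + Q̇/(ṁ c_p) = 23.479 °C.
T approaches T_ss exponentially: T(t) = T_ss + (T₀ − T_ss) e^(−t/τ).
T(1210) = 23.479 + (3.0211)·e^(−1210/495.95) = 23.479 + (3.0211)·0.087182 = 23.742 °C.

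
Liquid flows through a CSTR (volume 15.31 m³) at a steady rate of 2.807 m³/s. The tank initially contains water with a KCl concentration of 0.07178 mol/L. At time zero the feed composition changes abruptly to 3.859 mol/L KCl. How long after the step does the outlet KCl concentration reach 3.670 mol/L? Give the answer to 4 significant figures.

16.35 s

Species balance: V dC/dt = Q(C_in − C) ⇒ τ = V/Q = 5.45422 s.
C(t) = C_in + (C₀ − C_in) e^(−t/τ). Set C = 3.670 and solve for t:
e^(−t/τ) = (C − C_in)/(C₀ − C_in) = (3.670 − 3.859)/(0.07178 − 3.859) = 0.0499047
t = −τ ln(…) = 5.45422 × 2.99764 = 16.3498 s.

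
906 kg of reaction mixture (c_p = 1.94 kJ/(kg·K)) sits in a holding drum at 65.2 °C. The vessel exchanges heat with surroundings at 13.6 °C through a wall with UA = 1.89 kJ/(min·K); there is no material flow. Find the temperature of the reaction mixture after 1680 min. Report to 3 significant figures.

22.1 °C

Lumped-capacitance energy balance: M c_p dT/dt = UA(T_amb − T).
dT/dt = (T_ss − T)/τ with T_ss = T_amb = 13.600 °C, τ = M c_p/UA = 906·1.94/1.89 = 929.97 min.
Solution: T(t) = T_ss + (T₀ − T_ss) e^(−t/τ).
T(1680) = 13.600 + (51.600)·0.16423 = 22.074 °C.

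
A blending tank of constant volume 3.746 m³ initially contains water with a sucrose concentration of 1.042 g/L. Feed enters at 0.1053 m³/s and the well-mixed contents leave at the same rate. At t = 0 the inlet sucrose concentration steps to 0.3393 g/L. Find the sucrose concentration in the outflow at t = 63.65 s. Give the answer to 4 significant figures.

Unsteady species balance (constant V, well mixed): V dC/dt = Q(C_in − C).
Rewrite as dC/dt + C/τ = C_in/τ, τ = V/Q = 35.5745 s.
Integrating: C(t) = C_in + (C₀ − C_in) e^(−t/τ).
C(63.65) = 0.3393 + (1.042 − 0.3393)·e^(−63.65/35.5745) = 0.3393 + (0.702700)·0.167094 = 0.456717 g/L.

0.4567 g/L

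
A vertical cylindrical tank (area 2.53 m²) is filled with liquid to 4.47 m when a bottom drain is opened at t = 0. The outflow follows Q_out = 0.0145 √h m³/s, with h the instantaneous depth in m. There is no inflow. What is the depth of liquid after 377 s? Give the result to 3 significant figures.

1.07 m

A dh/dt = −Q_out = −0.0145 √h.
∫ h^(−1/2) dh = −(0.0145/A) ∫ dt, giving 2√h = 2√h₀ − (0.0145/A) t.
√h = √4.47 − 0.0145·377/(2·2.53) = 2.1142 − 1.0803 = 1.0339.
h = 1.0339² = 1.0690 m.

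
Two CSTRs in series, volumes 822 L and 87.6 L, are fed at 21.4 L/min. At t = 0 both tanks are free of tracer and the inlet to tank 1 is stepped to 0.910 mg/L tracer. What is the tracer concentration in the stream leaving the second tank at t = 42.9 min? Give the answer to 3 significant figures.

0.577 mg/L

Species balance on tank i: dCᵢ/dt = (Cᵢ₋₁ − Cᵢ)/τᵢ with τᵢ = Vᵢ/Q.
τ₁ = 822/21.4 = 38.411 min; τ₂ = 87.6/21.4 = 4.0935 min.
Solving the cascade with C₁(0)=C₂(0)=0 gives C₂(t) = C_in[1 − (τ₁ e^(−t/τ₁) − τ₂ e^(−t/τ₂))/(τ₁ − τ₂)].
At t = 42.9: e^(−t/τ₁) = 0.32731, e^(−t/τ₂) = 2.8089e-05.
C₂ = 0.910·[1 − (38.411·0.32731 − 4.0935·2.8089e-05)/(34.318)] = 0.910·0.63366 = 0.57663 mg/L.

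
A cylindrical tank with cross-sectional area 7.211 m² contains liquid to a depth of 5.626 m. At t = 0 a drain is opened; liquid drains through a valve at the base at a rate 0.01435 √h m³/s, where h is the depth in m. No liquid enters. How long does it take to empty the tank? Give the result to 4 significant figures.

Unsteady balance on liquid volume: A dh/dt = −0.01435 √h.
∫ h^(−1/2) dh = −(0.01435/A) ∫ dt, giving 2√h = 2√h₀ − (0.01435/A) t.
Tank is empty when √h = 0: t_empty = 2A√h₀/0.01435.
t_empty = 2·7.211·√5.626/0.01435 = 14.4220·2.37192/0.01435 = 2383.82 s.

2384 s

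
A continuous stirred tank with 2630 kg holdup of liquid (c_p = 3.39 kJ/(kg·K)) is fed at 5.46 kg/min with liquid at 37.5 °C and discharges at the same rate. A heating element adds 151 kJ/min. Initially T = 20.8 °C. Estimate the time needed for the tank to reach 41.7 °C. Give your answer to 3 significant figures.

M c_p dT/dt = ṁ c_p (T_in − T) + Q̇.
τ = M/ṁ = 481.68 min; T_ss = T_in + Q̇/(ṁ c_p) = 45.658 °C.
T(t) = T_ss + (T₀ − T_ss) e^(−t/τ). Set T = 41.7:
e^(−t/τ) = (41.7 − 45.658)/(20.8 − 45.658) = 0.15922
t = −481.68 · ln(0.15922) = 885.07 min.

885 min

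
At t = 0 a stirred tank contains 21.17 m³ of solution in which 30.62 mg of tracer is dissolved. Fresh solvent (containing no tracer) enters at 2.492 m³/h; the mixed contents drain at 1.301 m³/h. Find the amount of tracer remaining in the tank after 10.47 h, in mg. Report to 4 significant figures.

Total volume: dV/dt = Q_in − Q_out = 1.19100 m³/h, so V(t) = 21.17 + 1.19100 t and V(10.47) = 33.6398 m³.
Species balance (pure solvent in): dm/dt = −Q_out · m/V(t).
Separate: dm/m = −Q_out dt/V(t) ⇒ ln(m/m₀) = −(Q_out/(Q_in−Q_out)) ln(V/V₀).
m = m₀ (V₀/V)^(Q_out/(Q_in−Q_out)) = 30.62 × (21.17/33.6398)^(1.09236) = 18.4628 mg.

18.46 mg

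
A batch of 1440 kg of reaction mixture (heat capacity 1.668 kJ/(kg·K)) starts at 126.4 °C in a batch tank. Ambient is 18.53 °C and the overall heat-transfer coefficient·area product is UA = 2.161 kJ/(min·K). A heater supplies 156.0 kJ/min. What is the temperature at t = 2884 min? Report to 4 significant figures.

M c_p dT/dt = −UA(T − T_amb) + Q̇.
dT/dt = (T_ss − T)/τ with T_ss = T_amb + Q̇/UA = 18.53 + 156.0/2.161 = 90.7188 °C, τ = M c_p/UA = 1440·1.668/2.161 = 1111.49 min.
This is linear first-order; T(t) = T_ss + (T₀ − T_ss) e^(−t/τ).
T(2884) = 90.7188 + (35.6812)·0.0746663 = 93.3830 °C.

93.38 °C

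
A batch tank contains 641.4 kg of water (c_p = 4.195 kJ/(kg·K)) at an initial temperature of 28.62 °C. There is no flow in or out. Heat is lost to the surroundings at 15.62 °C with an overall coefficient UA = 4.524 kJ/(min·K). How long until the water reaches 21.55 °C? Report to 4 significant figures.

466.8 min

Heat balance on the well-mixed liquid: M c_p dT/dt = −UA(T − T_amb).
τ = M c_p/UA = 594.755 min; T_ss = T_amb = 15.6200 °C.
T(t) = T_ss + (T₀ − T_ss)e^(−t/τ); set T = 21.55:
t = −τ ln[(T − T_ss)/(T₀ − T_ss)] = −594.755 · ln(0.456154) = 466.838 min.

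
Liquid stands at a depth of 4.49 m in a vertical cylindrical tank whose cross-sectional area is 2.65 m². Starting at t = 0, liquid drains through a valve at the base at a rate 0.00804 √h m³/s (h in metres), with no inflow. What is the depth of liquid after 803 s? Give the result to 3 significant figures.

Unsteady balance on liquid volume: A dh/dt = −0.00804 √h.
Separate and integrate: 2(√h − √h₀) = −(0.00804/A) t.
√h = √4.49 − 0.00804·803/(2·2.65) = 2.1190 − 1.2181 = 0.90083.
h = 0.90083² = 0.81149 m.

0.811 m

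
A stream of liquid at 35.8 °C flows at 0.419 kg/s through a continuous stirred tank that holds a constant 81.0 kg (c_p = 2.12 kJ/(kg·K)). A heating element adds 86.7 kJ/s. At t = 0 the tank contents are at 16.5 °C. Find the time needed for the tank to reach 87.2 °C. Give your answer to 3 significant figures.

179 s

M c_p dT/dt = ṁ c_p (T_in − T) + Q̇.
τ = M/ṁ = 193.32 s; T_ss = T_in + Q̇/(ṁ c_p) = 133.40 °C.
T(t) = T_ss + (T₀ − T_ss) e^(−t/τ). Set T = 87.2:
e^(−t/τ) = (87.2 − 133.40)/(16.5 − 133.40) = 0.39523
t = −193.32 · ln(0.39523) = 179.45 s.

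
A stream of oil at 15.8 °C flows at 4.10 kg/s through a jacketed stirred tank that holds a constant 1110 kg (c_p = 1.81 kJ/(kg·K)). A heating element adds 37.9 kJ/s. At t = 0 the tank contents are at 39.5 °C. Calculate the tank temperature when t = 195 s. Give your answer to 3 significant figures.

Heat balance on the well-mixed liquid: M c_p dT/dt = ṁ c_p (T_in − T) + 37.9.
Rearrange: dT/dt = (T_ss − T)/τ with τ = M/ṁ = 270.73 s and T_ss = T_in + Q̇/(ṁ c_p) = 20.907 °C.
Integrating: T(t) = T_ss + (T₀ − T_ss) e^(−t/τ).
T(195) = 20.907 + (18.593)·e^(−195/270.73) = 20.907 + (18.593)·0.48662 = 29.955 °C.

30.0 °C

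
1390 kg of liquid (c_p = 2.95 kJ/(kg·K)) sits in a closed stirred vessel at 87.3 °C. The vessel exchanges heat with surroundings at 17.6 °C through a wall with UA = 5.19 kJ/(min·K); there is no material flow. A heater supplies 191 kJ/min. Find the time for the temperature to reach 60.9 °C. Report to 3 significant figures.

Lumped-capacitance energy balance: M c_p dT/dt = UA(T_amb − T) + Q̇.
τ = M c_p/UA = 790.08 min; T_ss = T_amb + Q̇/UA = 17.6 + 191/5.19 = 54.402 °C.
T(t) = T_ss + (T₀ − T_ss)e^(−t/τ); set T = 60.9:
t = −τ ln[(T − T_ss)/(T₀ − T_ss)] = −790.08 · ln(0.19753) = 1281.4 min.

1280 min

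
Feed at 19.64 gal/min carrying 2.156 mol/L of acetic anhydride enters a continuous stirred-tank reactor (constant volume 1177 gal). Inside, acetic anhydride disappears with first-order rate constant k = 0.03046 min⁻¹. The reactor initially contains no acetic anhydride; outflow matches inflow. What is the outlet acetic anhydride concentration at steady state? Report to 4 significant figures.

0.7631 mol/L

Accumulation = in − out − consumed: V dC/dt = Q C_in − Q C − k V C.
Steady state (dC/dt = 0): C_ss = Q C_in/(Q + kV) = C_in/(1 + kV/Q).
C_ss = 19.64·2.156/(19.64 + 0.03046·1177) = 42.3438/55.4914 = 0.763070 mol/L.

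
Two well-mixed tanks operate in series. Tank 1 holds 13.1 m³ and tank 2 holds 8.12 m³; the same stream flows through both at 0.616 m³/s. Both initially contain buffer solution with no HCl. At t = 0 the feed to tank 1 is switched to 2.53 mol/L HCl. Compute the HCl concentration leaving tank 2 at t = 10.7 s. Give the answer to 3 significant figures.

0.338 mol/L

Time constants: τᵢ = Vᵢ/Q for each well-mixed tank.
τ₁ = 13.1/0.616 = 21.266 s; τ₂ = 8.12/0.616 = 13.182 s.
Solving the cascade with C₁(0)=C₂(0)=0 gives C₂(t) = C_in[1 − (τ₁ e^(−t/τ₁) − τ₂ e^(−t/τ₂))/(τ₁ − τ₂)].
At t = 10.7: e^(−t/τ₁) = 0.60463, e^(−t/τ₂) = 0.44409.
C₂ = 2.53·[1 − (21.266·0.60463 − 13.182·0.44409)/(8.0844)] = 2.53·0.13362 = 0.33806 mol/L.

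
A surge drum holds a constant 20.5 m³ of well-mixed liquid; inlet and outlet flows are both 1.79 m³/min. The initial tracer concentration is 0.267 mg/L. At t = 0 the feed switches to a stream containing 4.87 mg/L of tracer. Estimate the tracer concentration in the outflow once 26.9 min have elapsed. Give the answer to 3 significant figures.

4.43 mg/L

Transient balance on the dissolved component: V dC/dt = Q(C_in − C).
Time constant τ = V/Q = 20.5/1.79 = 11.453 min.
Solution: C(t) = C_in + (C₀ − C_in) e^(−t/τ).
C(26.9) = 4.87 + (0.267 − 4.87)·e^(−26.9/11.453) = 4.87 + (-4.6030)·0.095481 = 4.4305 mg/L.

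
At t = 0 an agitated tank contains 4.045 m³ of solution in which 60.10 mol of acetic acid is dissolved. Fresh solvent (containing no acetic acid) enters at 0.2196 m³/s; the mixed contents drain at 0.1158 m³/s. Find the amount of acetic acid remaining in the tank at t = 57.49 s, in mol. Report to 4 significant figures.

21.86 mol

Let m(t) be the amount of acetic acid. Volume: V(t) = V₀ + (Q_in − Q_out) t = 4.045 + 0.103800 t; V(57.49) = 10.0125 m³.
No acetic acid enters, so dm/dt = −Q_out · (m/V).
Separate: dm/m = −Q_out dt/V(t) ⇒ ln(m/m₀) = −(Q_out/(Q_in−Q_out)) ln(V/V₀).
m = m₀ (V₀/V)^(Q_out/(Q_in−Q_out)) = 60.10 × (4.045/10.0125)^(1.11561) = 21.8649 mol.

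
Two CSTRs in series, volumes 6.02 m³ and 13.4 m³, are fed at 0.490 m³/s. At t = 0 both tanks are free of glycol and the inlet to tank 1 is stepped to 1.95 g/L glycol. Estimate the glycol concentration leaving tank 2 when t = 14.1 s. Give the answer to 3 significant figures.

0.341 g/L

Each tank obeys Vᵢ dCᵢ/dt = Q(Cᵢ₋₁ − Cᵢ), so τᵢ = Vᵢ/Q.
τ₁ = 6.02/0.490 = 12.286 s; τ₂ = 13.4/0.490 = 27.347 s.
Solving the cascade with C₁(0)=C₂(0)=0 gives C₂(t) = C_in[1 − (τ₁ e^(−t/τ₁) − τ₂ e^(−t/τ₂))/(τ₁ − τ₂)].
At t = 14.1: e^(−t/τ₁) = 0.31737, e^(−t/τ₂) = 0.59714.
C₂ = 1.95·[1 − (12.286·0.31737 − 27.347·0.59714)/(-15.061)] = 1.95·0.17464 = 0.34055 g/L.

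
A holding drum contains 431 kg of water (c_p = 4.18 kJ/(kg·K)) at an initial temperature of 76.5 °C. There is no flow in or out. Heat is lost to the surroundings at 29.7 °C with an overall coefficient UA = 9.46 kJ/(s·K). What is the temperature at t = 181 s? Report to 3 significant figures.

M c_p dT/dt = −UA(T − T_amb).
dT/dt = (T_ss − T)/τ with T_ss = T_amb = 29.700 °C, τ = M c_p/UA = 431·4.18/9.46 = 190.44 s.
This is linear first-order; T(t) = T_ss + (T₀ − T_ss) e^(−t/τ).
T(181) = 29.700 + (46.800)·0.38658 = 47.792 °C.

47.8 °C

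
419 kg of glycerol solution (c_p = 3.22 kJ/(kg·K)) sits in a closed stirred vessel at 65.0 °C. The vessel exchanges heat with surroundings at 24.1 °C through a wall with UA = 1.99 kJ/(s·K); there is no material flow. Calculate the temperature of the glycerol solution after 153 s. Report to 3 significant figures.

Lumped-capacitance energy balance: M c_p dT/dt = UA(T_amb − T).
dT/dt = (T_ss − T)/τ with T_ss = T_amb = 24.100 °C, τ = M c_p/UA = 419·3.22/1.99 = 677.98 s.
This is linear first-order; T(t) = T_ss + (T₀ − T_ss) e^(−t/τ).
T(153) = 24.100 + (40.900)·0.79798 = 56.737 °C.

56.7 °C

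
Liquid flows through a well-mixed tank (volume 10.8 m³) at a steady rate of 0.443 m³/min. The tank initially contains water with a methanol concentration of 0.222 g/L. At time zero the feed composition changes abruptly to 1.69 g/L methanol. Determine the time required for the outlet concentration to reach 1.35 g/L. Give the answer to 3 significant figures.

Species balance: V dC/dt = Q(C_in − C) ⇒ τ = V/Q = 24.379 min.
C(t) = C_in + (C₀ − C_in) e^(−t/τ). Set C = 1.35 and solve for t:
e^(−t/τ) = (C − C_in)/(C₀ − C_in) = (1.35 − 1.69)/(0.222 − 1.69) = 0.23161
t = −τ ln(…) = 24.379 × 1.4627 = 35.660 min.

35.7 min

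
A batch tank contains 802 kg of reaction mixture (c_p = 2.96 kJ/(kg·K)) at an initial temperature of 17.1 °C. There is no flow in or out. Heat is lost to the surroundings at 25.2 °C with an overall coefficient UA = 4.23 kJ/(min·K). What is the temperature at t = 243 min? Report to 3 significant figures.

19.9 °C

Heat balance on the well-mixed liquid: M c_p dT/dt = −UA(T − T_amb).
dT/dt = (T_ss − T)/τ with T_ss = T_amb = 25.200 °C, τ = M c_p/UA = 802·2.96/4.23 = 561.21 min.
Solution: T(t) = T_ss + (T₀ − T_ss) e^(−t/τ).
T(243) = 25.200 + (-8.1000)·0.64857 = 19.947 °C.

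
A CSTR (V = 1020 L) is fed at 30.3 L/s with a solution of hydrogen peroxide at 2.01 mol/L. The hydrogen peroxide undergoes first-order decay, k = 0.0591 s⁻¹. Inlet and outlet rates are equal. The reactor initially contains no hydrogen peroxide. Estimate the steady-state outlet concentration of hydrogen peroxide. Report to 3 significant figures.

V dC/dt = Q(C_in − C) − k V C.
Steady state (dC/dt = 0): C_ss = Q C_in/(Q + kV) = C_in/(1 + kV/Q).
C_ss = 30.3·2.01/(30.3 + 0.0591·1020) = 60.903/90.582 = 0.67235 mol/L.

0.672 mol/L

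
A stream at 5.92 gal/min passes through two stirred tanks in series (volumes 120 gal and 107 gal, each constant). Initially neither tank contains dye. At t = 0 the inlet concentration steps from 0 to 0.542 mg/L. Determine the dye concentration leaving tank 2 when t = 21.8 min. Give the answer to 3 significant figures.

Species balance on tank i: dCᵢ/dt = (Cᵢ₋₁ − Cᵢ)/τᵢ with τᵢ = Vᵢ/Q.
τ₁ = 120/5.92 = 20.270 min; τ₂ = 107/5.92 = 18.074 min.
Tank 1: C₁ = C_in(1 − e^(−t/τ₁)). Tank 2 (τ₁ ≠ τ₂): C₂ = C_in[1 − (τ₁ e^(−t/τ₁) − τ₂ e^(−t/τ₂))/(τ₁ − τ₂)].
At t = 21.8: e^(−t/τ₁) = 0.34114, e^(−t/τ₂) = 0.29935.
C₂ = 0.542·[1 − (20.270·0.34114 − 18.074·0.29935)/(2.1959)] = 0.542·0.31494 = 0.17070 mg/L.

0.171 mg/L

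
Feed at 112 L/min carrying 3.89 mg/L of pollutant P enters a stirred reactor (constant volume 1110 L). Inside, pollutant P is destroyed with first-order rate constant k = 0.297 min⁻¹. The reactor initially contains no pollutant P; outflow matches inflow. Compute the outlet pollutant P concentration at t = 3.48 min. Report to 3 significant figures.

Species balance: V dC/dt = Q C_in − Q C − k V C.
dC/dt = (Q/V) C_in − (Q/V + k) C; effective rate a = Q/V + k = 0.10090 + 0.297 = 0.39790 min⁻¹.
C_ss = Q C_in/(Q + kV) = 0.98644 mg/L; C(t) = C_ss + (C₀ − C_ss) e^(−a t).
C(3.48) = 0.98644 + (-0.98644)·e^(−0.39790·3.48) = 0.98644 + (-0.98644)·0.25040 = 0.73943 mg/L.

0.739 mg/L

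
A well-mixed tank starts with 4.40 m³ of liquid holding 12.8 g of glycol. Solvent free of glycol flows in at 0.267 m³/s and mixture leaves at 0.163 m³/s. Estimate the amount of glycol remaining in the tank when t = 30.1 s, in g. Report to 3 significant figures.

5.51 g

Total volume: dV/dt = Q_in − Q_out = 0.10400 m³/s, so V(t) = 4.40 + 0.10400 t and V(30.1) = 7.5304 m³.
Species balance (pure solvent in): dm/dt = −Q_out · m/V(t).
dm/m = −Q_out dt/(V₀ + 0.10400 t); integrating gives ln(m/m₀) = −(Q_out/(Q_in−Q_out)) ln(V/V₀).
m = m₀ (V₀/V)^(Q_out/(Q_in−Q_out)) = 12.8 × (4.40/7.5304)^(1.5673) = 5.5138 g.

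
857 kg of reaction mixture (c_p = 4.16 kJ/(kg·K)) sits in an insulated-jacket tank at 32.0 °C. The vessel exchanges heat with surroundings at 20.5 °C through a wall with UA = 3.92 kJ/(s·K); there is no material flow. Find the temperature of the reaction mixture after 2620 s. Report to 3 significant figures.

21.1 °C

M c_p dT/dt = −UA(T − T_amb).
dT/dt = (T_ss − T)/τ with T_ss = T_amb = 20.500 °C, τ = M c_p/UA = 857·4.16/3.92 = 909.47 s.
This is linear first-order; T(t) = T_ss + (T₀ − T_ss) e^(−t/τ).
T(2620) = 20.500 + (11.500)·0.056090 = 21.145 °C.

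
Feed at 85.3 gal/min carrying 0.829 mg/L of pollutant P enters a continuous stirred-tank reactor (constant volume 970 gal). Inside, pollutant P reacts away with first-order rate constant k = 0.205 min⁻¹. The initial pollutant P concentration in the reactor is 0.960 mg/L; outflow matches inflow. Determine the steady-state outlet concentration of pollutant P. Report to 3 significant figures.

Species balance: V dC/dt = Q C_in − Q C − k V C.
Steady state (dC/dt = 0): C_ss = Q C_in/(Q + kV) = C_in/(1 + kV/Q).
C_ss = 85.3·0.829/(85.3 + 0.205·970) = 70.714/284.15 = 0.24886 mg/L.

0.249 mg/L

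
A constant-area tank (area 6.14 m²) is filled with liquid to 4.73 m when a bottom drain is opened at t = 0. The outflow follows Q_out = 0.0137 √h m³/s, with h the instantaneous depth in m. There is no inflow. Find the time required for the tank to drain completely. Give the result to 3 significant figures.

A dh/dt = −Q_out = −0.0137 √h.
∫ h^(−1/2) dh = −(0.0137/A) ∫ dt, giving 2√h = 2√h₀ − (0.0137/A) t.
Set h = 0: 2√h₀ = (0.0137/A) t_empty ⇒ t_empty = 2A√h₀/0.0137.
t_empty = 2·6.14·√4.73/0.0137 = 12.280·2.1749/0.0137 = 1949.4 s.

1950 s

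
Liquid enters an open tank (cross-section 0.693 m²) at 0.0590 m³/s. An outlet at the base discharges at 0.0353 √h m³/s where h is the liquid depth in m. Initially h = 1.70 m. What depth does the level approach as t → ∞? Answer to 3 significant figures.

Unsteady balance on liquid volume: A dh/dt = Q_in − 0.0353 √h. At steady state dh/dt = 0:
Q_in = 0.0353 √h_ss ⇒ √h_ss = 0.0590/0.0353 = 1.6714.
h_ss = 1.6714² = 2.7935 m. (Since h₀ = 1.70 m < h_ss, the level will rise toward this value.)

2.79 m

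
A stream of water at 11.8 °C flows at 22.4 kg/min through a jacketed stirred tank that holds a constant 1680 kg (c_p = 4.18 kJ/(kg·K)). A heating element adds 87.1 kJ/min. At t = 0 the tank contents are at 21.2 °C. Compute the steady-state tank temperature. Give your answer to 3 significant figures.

12.7 °C

First-law balance (no shaft work): M c_p dT/dt = ṁ c_p (T_in − T) + 87.1.
At steady state dT/dt = 0 ⇒ T_ss = T_in + Q̇/(ṁ c_p) = 11.8 + 87.1/(22.4·4.18) = 12.730 °C.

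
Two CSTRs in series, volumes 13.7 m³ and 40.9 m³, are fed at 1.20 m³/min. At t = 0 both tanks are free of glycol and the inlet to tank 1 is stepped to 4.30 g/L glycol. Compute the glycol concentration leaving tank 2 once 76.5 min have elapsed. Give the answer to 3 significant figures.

3.62 g/L

Time constants: τᵢ = Vᵢ/Q for each well-mixed tank.
τ₁ = 13.7/1.20 = 11.417 min; τ₂ = 40.9/1.20 = 34.083 min.
Tank 1: C₁ = C_in(1 − e^(−t/τ₁)). Tank 2 (τ₁ ≠ τ₂): C₂ = C_in[1 − (τ₁ e^(−t/τ₁) − τ₂ e^(−t/τ₂))/(τ₁ − τ₂)].
At t = 76.5: e^(−t/τ₁) = 0.0012300, e^(−t/τ₂) = 0.10598.
C₂ = 4.30·[1 − (11.417·0.0012300 − 34.083·0.10598)/(-22.667)] = 4.30·0.84126 = 3.6174 g/L.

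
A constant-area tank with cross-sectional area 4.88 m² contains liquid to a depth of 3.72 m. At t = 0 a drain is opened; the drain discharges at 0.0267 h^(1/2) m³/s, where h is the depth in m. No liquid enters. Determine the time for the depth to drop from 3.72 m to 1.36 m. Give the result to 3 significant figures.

279 s

With no inflow, A dh/dt = −0.0267 √h.
Separate and integrate: 2(√h − √h₀) = −(0.0267/A) t.
t = 2A(√h₀ − √h)/0.0267 = 2·4.88·(√3.72 − √1.36)/0.0267
  = 9.7600 × (1.9287 − 1.1662) / 0.0267 = 278.74 s.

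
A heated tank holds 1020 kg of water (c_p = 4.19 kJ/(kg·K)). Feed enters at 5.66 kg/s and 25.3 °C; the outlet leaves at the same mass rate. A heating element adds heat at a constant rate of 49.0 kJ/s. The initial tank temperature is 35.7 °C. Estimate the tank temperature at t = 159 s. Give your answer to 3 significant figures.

30.8 °C

M c_p dT/dt = ṁ c_p (T_in − T) + Q̇.
Rearrange: dT/dt = (T_ss − T)/τ with τ = M/ṁ = 180.21 s and T_ss = T_in + Q̇/(ṁ c_p) = 27.366 °C.
Solution: T(t) = T_ss + (T₀ − T_ss) e^(−t/τ).
T(159) = 27.366 + (8.3338)·e^(−159/180.21) = 27.366 + (8.3338)·0.41383 = 30.815 °C.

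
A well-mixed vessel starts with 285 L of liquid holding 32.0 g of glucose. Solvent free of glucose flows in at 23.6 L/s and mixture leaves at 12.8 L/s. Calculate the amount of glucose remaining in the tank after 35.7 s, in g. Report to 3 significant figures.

Total volume: dV/dt = Q_in − Q_out = 10.800 L/s, so V(t) = 285 + 10.800 t and V(35.7) = 670.56 L.
Species balance (pure solvent in): dm/dt = −Q_out · m/V(t).
Separate: dm/m = −Q_out dt/V(t) ⇒ ln(m/m₀) = −(Q_out/(Q_in−Q_out)) ln(V/V₀).
m = m₀ (V₀/V)^(Q_out/(Q_in−Q_out)) = 32.0 × (285/670.56)^(1.1852) = 11.608 g.

11.6 g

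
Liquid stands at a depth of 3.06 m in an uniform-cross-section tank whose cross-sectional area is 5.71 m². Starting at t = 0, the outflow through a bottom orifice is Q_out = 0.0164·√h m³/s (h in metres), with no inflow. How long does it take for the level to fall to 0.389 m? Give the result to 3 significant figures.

784 s

Volume balance on the tank: A dh/dt = −0.0164 √h.
Separate and integrate: 2(√h − √h₀) = −(0.0164/A) t.
t = 2A(√h₀ − √h)/0.0164 = 2·5.71·(√3.06 − √0.389)/0.0164
  = 11.420 × (1.7493 − 0.62370) / 0.0164 = 783.79 s.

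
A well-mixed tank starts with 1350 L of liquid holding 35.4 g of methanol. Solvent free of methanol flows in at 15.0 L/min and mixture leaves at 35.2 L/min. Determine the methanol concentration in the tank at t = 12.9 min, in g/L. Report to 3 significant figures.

Let m(t) be the amount of methanol. Volume: V(t) = V₀ + (Q_in − Q_out) t = 1350 − 20.200 t; V(12.9) = 1089.4 L.
Solute balance: dm/dt = 0 − Q_out C = −Q_out m/V(t).
dm/m = −Q_out dt/(V₀ − 20.200 t); integrating gives ln(m/m₀) = −(Q_out/(Q_in−Q_out)) ln(V/V₀).
m = m₀ (V₀/V)^(Q_out/(Q_in−Q_out)) = 35.4 × (1350/1089.4)^(-1.7426) = 24.361 g.
C = m/V = 24.361/1089.4 = 0.022362 g/L.

0.0224 g/L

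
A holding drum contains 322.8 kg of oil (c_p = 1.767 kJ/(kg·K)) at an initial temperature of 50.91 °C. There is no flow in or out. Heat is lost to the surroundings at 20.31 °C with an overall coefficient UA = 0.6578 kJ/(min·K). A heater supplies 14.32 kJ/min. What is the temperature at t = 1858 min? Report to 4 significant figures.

43.12 °C

Energy balance: M c_p dT/dt = −UA(T − T_amb) + Q̇.
dT/dt = (T_ss − T)/τ with T_ss = T_amb + Q̇/UA = 20.31 + 14.32/0.6578 = 42.0795 °C, τ = M c_p/UA = 322.8·1.767/0.6578 = 867.114 min.
This is linear first-order; T(t) = T_ss + (T₀ − T_ss) e^(−t/τ).
T(1858) = 42.0795 + (8.83047)·0.117333 = 43.1156 °C.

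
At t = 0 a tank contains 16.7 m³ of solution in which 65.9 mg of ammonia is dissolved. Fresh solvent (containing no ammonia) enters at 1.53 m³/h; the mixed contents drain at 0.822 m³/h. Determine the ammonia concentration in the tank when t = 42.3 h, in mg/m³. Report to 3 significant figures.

0.429 mg/m³

Let m(t) be the amount of ammonia. Volume: V(t) = V₀ + (Q_in − Q_out) t = 16.7 + 0.70800 t; V(42.3) = 46.648 m³.
Species balance (pure solvent in): dm/dt = −Q_out · m/V(t).
Separate: dm/m = −Q_out dt/V(t) ⇒ ln(m/m₀) = −(Q_out/(Q_in−Q_out)) ln(V/V₀).
m = m₀ (V₀/V)^(Q_out/(Q_in−Q_out)) = 65.9 × (16.7/46.648)^(1.1610) = 19.995 mg.
C = m/V = 19.995/46.648 = 0.42864 mg/m³.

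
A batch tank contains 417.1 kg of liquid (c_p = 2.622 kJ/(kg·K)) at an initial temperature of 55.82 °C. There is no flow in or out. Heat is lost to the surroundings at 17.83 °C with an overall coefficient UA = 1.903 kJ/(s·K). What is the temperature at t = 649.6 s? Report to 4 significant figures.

30.10 °C

Lumped-capacitance energy balance: M c_p dT/dt = UA(T_amb − T).
dT/dt = (T_ss − T)/τ with T_ss = T_amb = 17.8300 °C, τ = M c_p/UA = 417.1·2.622/1.903 = 574.691 s.
This is linear first-order; T(t) = T_ss + (T₀ − T_ss) e^(−t/τ).
T(649.6) = 17.8300 + (37.9900)·0.322921 = 30.0978 °C.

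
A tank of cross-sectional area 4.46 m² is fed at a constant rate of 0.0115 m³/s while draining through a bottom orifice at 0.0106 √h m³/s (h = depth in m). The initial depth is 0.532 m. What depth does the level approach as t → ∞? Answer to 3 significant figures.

Level balance: A dh/dt = 0.0115 − 0.0106 √h. Setting dh/dt = 0:
Q_in = 0.0106 √h_ss ⇒ √h_ss = 0.0115/0.0106 = 1.0849.
h_ss = 1.0849² = 1.1770 m. (Since h₀ = 0.532 m < h_ss, the level will rise toward this value.)

1.18 m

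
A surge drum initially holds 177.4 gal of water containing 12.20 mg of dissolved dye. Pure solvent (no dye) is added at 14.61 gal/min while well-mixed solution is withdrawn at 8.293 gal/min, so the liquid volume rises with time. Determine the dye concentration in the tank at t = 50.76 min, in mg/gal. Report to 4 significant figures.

Total volume: dV/dt = Q_in − Q_out = 6.31700 gal/min, so V(t) = 177.4 + 6.31700 t and V(50.76) = 498.051 gal.
No dye enters, so dm/dt = −Q_out · (m/V).
dm/m = −Q_out dt/(V₀ + 6.31700 t); integrating gives ln(m/m₀) = −(Q_out/(Q_in−Q_out)) ln(V/V₀).
m = m₀ (V₀/V)^(Q_out/(Q_in−Q_out)) = 12.20 × (177.4/498.051)^(1.31281) = 3.14631 mg.
C = m/V = 3.14631/498.051 = 0.00631725 mg/gal.

0.006317 mg/gal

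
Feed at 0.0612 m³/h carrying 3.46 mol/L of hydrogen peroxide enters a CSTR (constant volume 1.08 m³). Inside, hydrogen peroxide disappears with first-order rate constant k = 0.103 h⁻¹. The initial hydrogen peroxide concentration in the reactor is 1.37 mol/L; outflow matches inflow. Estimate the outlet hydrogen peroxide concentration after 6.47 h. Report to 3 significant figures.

1.28 mol/L

Accumulation = in − out − consumed: V dC/dt = Q C_in − Q C − k V C.
dC/dt = (Q/V) C_in − (Q/V + k) C; effective rate a = Q/V + k = 0.056667 + 0.103 = 0.15967 h⁻¹.
C_ss = Q C_in/(Q + kV) = 1.2280 mol/L; C(t) = C_ss + (C₀ − C_ss) e^(−a t).
C(6.47) = 1.2280 + (0.14203)·e^(−0.15967·6.47) = 1.2280 + (0.14203)·0.35592 = 1.2785 mol/L.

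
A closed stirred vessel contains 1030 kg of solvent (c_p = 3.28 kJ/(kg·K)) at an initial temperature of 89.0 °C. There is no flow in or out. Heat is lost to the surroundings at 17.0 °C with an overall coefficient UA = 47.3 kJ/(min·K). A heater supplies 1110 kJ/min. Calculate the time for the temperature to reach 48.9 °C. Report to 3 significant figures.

125 min

M c_p dT/dt = −UA(T − T_amb) + Q̇.
τ = M c_p/UA = 71.425 min; T_ss = T_amb + Q̇/UA = 17.0 + 1110/47.3 = 40.467 °C.
T(t) = T_ss + (T₀ − T_ss)e^(−t/τ); set T = 48.9:
t = −τ ln[(T − T_ss)/(T₀ − T_ss)] = −71.425 · ln(0.17375) = 125.00 min.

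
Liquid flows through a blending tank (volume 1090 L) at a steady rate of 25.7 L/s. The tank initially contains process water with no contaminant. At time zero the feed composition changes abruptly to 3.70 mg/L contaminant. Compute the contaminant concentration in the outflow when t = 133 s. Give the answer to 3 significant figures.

Unsteady species balance (constant V, well mixed): V dC/dt = Q(C_in − C).
So dC/dt = (C_in − C)/τ with τ = V/Q = 1090/25.7 = 42.412 s.
This is linear first-order; C(t) = C_in + (C₀ − C_in) e^(−t/τ).
C(133) = 3.70 + (0 − 3.70)·e^(−133/42.412) = 3.70 + (-3.7000)·0.043462 = 3.5392 mg/L.

3.54 mg/L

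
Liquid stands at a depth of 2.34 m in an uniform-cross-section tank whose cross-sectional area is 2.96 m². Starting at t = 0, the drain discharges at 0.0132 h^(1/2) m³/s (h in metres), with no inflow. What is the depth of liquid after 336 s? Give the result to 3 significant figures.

0.609 m

With no inflow, A dh/dt = −0.0132 √h.
∫ h^(−1/2) dh = −(0.0132/A) ∫ dt, giving 2√h = 2√h₀ − (0.0132/A) t.
√h = √2.34 − 0.0132·336/(2·2.96) = 1.5297 − 0.74919 = 0.78052.
h = 0.78052² = 0.60921 m.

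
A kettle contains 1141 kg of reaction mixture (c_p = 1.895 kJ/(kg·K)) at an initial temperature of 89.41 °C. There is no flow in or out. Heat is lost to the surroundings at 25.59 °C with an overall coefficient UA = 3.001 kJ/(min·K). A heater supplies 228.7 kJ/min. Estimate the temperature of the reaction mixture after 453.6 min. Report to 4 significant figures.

M c_p dT/dt = −UA(T − T_amb) + Q̇.
dT/dt = (T_ss − T)/τ with T_ss = T_amb + Q̇/UA = 25.59 + 228.7/3.001 = 101.798 °C, τ = M c_p/UA = 1141·1.895/3.001 = 720.492 min.
Integrating: T(t) = T_ss + (T₀ − T_ss) e^(−t/τ).
T(453.6) = 101.798 + (-12.3879)·0.532821 = 95.1974 °C.

95.20 °C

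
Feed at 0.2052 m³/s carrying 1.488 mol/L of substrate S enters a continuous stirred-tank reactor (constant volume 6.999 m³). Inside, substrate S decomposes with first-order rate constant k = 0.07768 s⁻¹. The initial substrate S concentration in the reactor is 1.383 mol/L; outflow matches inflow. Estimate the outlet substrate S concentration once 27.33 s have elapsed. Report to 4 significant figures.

0.4601 mol/L

V dC/dt = Q(C_in − C) − k V C.
This is linear with rate a = Q/V + k = 0.106998 s⁻¹.
C_ss = Q C_in/(Q + kV) = 0.407724 mol/L; C(t) = C_ss + (C₀ − C_ss) e^(−a t).
C(27.33) = 0.407724 + (0.975276)·e^(−0.106998·27.33) = 0.407724 + (0.975276)·0.0537040 = 0.460101 mol/L.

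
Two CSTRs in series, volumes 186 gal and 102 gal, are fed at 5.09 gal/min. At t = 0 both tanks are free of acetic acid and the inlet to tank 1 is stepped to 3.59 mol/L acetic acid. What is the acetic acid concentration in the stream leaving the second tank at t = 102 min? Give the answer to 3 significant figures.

3.13 mol/L

Time constants: τᵢ = Vᵢ/Q for each well-mixed tank.
τ₁ = 186/5.09 = 36.542 min; τ₂ = 102/5.09 = 20.039 min.
Solving the cascade with C₁(0)=C₂(0)=0 gives C₂(t) = C_in[1 − (τ₁ e^(−t/τ₁) − τ₂ e^(−t/τ₂))/(τ₁ − τ₂)].
At t = 102: e^(−t/τ₁) = 0.061342, e^(−t/τ₂) = 0.0061580.
C₂ = 3.59·[1 − (36.542·0.061342 − 20.039·0.0061580)/(16.503)] = 3.59·0.87165 = 3.1292 mol/L.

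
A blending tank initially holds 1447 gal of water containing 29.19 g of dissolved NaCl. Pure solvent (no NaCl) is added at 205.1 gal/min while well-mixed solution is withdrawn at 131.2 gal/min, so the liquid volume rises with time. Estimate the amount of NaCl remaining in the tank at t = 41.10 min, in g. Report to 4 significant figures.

3.919 g

Total volume: dV/dt = Q_in − Q_out = 73.9000 gal/min, so V(t) = 1447 + 73.9000 t and V(41.10) = 4484.29 gal.
No NaCl enters, so dm/dt = −Q_out · (m/V).
dm/m = −Q_out dt/(V₀ + 73.9000 t); integrating gives ln(m/m₀) = −(Q_out/(Q_in−Q_out)) ln(V/V₀).
m = m₀ (V₀/V)^(Q_out/(Q_in−Q_out)) = 29.19 × (1447/4484.29)^(1.77537) = 3.91856 g.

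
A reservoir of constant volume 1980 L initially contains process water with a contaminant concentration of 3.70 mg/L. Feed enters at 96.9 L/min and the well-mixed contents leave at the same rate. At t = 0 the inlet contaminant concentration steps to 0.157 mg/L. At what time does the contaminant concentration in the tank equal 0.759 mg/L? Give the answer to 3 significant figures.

36.2 min

Species balance: V dC/dt = Q(C_in − C) ⇒ τ = V/Q = 20.433 min.
C(t) = C_in + (C₀ − C_in) e^(−t/τ). Set C = 0.759 and solve for t:
e^(−t/τ) = (C − C_in)/(C₀ − C_in) = (0.759 − 0.157)/(3.70 − 0.157) = 0.16991
t = −τ ln(…) = 20.433 × 1.7725 = 36.218 min.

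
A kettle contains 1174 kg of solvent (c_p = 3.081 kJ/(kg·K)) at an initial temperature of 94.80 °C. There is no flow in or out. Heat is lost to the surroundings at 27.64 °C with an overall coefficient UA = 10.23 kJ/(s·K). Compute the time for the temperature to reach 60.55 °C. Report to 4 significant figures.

Heat balance on the well-mixed liquid: M c_p dT/dt = −UA(T − T_amb).
τ = M c_p/UA = 353.577 s; T_ss = T_amb = 27.6400 °C.
T(t) = T_ss + (T₀ − T_ss)e^(−t/τ); set T = 60.55:
t = −τ ln[(T − T_ss)/(T₀ − T_ss)] = −353.577 · ln(0.490024) = 252.207 s.

252.2 s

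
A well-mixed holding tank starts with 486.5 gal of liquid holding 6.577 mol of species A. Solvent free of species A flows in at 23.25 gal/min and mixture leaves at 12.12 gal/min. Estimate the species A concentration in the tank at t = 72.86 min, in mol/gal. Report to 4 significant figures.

0.001742 mol/gal

Total volume: dV/dt = Q_in − Q_out = 11.1300 gal/min, so V(t) = 486.5 + 11.1300 t and V(72.86) = 1297.43 gal.
Solute balance: dm/dt = 0 − Q_out C = −Q_out m/V(t).
Separate: dm/m = −Q_out dt/V(t) ⇒ ln(m/m₀) = −(Q_out/(Q_in−Q_out)) ln(V/V₀).
m = m₀ (V₀/V)^(Q_out/(Q_in−Q_out)) = 6.577 × (486.5/1297.43)^(1.08895) = 2.26013 mol.
C = m/V = 2.26013/1297.43 = 0.00174200 mol/gal.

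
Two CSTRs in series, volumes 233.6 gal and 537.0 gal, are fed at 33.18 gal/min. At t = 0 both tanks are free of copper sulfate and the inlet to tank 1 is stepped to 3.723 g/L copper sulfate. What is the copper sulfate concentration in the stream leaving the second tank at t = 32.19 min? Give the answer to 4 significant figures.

Species balance on tank i: dCᵢ/dt = (Cᵢ₋₁ − Cᵢ)/τᵢ with τᵢ = Vᵢ/Q.
τ₁ = 233.6/33.18 = 7.04039 min; τ₂ = 537.0/33.18 = 16.1844 min.
Tank 1: C₁ = C_in(1 − e^(−t/τ₁)). Tank 2 (τ₁ ≠ τ₂): C₂ = C_in[1 − (τ₁ e^(−t/τ₁) − τ₂ e^(−t/τ₂))/(τ₁ − τ₂)].
At t = 32.19: e^(−t/τ₁) = 0.0103353, e^(−t/τ₂) = 0.136840.
C₂ = 3.723·[1 − (7.04039·0.0103353 − 16.1844·0.136840)/(-9.14406)] = 3.723·0.765760 = 2.85092 g/L.

2.851 g/L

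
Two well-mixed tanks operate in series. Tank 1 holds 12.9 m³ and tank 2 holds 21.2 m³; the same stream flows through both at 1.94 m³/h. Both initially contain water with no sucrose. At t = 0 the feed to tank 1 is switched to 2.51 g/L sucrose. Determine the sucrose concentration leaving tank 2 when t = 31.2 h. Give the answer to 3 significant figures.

2.18 g/L

Species balance on tank i: dCᵢ/dt = (Cᵢ₋₁ − Cᵢ)/τᵢ with τᵢ = Vᵢ/Q.
τ₁ = 12.9/1.94 = 6.6495 h; τ₂ = 21.2/1.94 = 10.928 h.
Tank 1: C₁ = C_in(1 − e^(−t/τ₁)). Tank 2 (τ₁ ≠ τ₂): C₂ = C_in[1 − (τ₁ e^(−t/τ₁) − τ₂ e^(−t/τ₂))/(τ₁ − τ₂)].
At t = 31.2: e^(−t/τ₁) = 0.0091675, e^(−t/τ₂) = 0.057550.
C₂ = 2.51·[1 − (6.6495·0.0091675 − 10.928·0.057550)/(-4.2784)] = 2.51·0.86725 = 2.1768 g/L.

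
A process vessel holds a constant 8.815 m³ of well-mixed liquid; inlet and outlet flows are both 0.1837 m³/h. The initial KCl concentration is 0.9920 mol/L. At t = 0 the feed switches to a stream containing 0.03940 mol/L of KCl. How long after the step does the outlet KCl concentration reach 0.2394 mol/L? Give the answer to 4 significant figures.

74.90 h

Mass balance on the solute (V constant): V dC/dt = Q(C_in − C), so τ = V/Q = 47.9858 h.
C(t) = C_in + (C₀ − C_in) e^(−t/τ). Set C = 0.2394 and solve for t:
e^(−t/τ) = (C − C_in)/(C₀ − C_in) = (0.2394 − 0.03940)/(0.9920 − 0.03940) = 0.209952
t = −τ ln(…) = 47.9858 × 1.56088 = 74.9000 h.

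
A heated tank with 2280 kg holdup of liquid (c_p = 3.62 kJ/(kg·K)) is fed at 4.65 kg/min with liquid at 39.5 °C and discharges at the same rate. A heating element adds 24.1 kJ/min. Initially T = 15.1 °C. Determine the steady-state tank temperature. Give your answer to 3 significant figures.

M c_p dT/dt = ṁ c_p (T_in − T) + Q̇.
At steady state dT/dt = 0 ⇒ T_ss = T_in + Q̇/(ṁ c_p) = 39.5 + 24.1/(4.65·3.62) = 40.932 °C.

40.9 °C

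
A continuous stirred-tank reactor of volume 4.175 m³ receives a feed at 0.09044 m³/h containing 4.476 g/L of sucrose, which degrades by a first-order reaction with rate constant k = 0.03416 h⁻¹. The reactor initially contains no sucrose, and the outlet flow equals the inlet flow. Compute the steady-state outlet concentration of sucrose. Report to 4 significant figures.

Accumulation = in − out − consumed: V dC/dt = Q C_in − Q C − k V C.
At steady state: 0 = Q C_in − (Q + kV) C_ss, so C_ss = Q C_in/(Q + kV).
C_ss = 0.09044·4.476/(0.09044 + 0.03416·4.175) = 0.404809/0.233058 = 1.73695 g/L.

1.737 g/L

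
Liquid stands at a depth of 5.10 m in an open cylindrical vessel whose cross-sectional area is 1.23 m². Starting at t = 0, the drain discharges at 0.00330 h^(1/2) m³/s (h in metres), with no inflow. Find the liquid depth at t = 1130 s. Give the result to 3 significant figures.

0.551 m

Volume balance on the tank: A dh/dt = −0.00330 √h.
Separate and integrate: 2(√h − √h₀) = −(0.00330/A) t.
√h = √5.10 − 0.00330·1130/(2·1.23) = 2.2583 − 1.5159 = 0.74246.
h = 0.74246² = 0.55125 m.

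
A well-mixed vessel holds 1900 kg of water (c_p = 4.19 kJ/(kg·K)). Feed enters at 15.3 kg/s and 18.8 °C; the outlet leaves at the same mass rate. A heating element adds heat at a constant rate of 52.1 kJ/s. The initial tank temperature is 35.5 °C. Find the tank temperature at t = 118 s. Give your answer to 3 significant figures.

25.8 °C

M c_p dT/dt = ṁ c_p (T_in − T) + Q̇.
Rearrange: dT/dt = (T_ss − T)/τ with τ = M/ṁ = 124.18 s and T_ss = T_in + Q̇/(ṁ c_p) = 19.613 °C.
T approaches T_ss exponentially: T(t) = T_ss + (T₀ − T_ss) e^(−t/τ).
T(118) = 19.613 + (15.887)·e^(−118/124.18) = 19.613 + (15.887)·0.38666 = 25.756 °C.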